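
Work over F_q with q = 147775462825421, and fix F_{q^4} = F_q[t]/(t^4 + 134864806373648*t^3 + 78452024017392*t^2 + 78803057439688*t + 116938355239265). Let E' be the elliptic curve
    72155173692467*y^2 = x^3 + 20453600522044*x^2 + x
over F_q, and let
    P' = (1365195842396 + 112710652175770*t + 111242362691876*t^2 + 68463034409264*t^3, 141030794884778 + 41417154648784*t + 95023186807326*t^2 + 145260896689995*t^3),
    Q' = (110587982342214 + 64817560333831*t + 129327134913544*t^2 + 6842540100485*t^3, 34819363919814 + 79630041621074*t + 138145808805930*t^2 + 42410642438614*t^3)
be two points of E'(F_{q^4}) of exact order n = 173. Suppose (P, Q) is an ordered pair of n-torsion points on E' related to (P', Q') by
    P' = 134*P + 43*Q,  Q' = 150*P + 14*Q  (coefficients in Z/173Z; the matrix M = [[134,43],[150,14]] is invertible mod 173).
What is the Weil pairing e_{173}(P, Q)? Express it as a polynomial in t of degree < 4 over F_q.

56603956768201 + 85084195924423*t + 82541894500681*t^2 + 759514470828*t^3

e_{173}(aP+bQ,cP+dQ) = e_{173}(P,Q)^(ad-bc); with (a,b,c,d)=(134,43,150,14) this gives the det-173 law.
Inverting 97 mod 173: 66. Thus e_{173}(P,Q) = e(P',Q')^{66}.
(x,y)|->(32096844582145x+96324692615073,32096844582145y) sends E' to y^2=x^3+21030126130819*x+15796736714653.
n = 173 = (10101101)_2 (8 bits, wt 5); accumulate f_{173,P'}(Q'+S)/f_{173,P'}(S) along the 7-step ladder.
f_P(D_Q)/f_Q(D_P) = 51291868322926 + 109602207755900*t + 75749393569334*t^2 + 68523328832842*t^3.
e_{173}(P,Q) = (51291868322926 + 109602207755900*t + 75749393569334*t^2 + 68523328832842*t^3)^{66} = 56603956768201 + 85084195924423*t + 82541894500681*t^2 + 759514470828*t^3.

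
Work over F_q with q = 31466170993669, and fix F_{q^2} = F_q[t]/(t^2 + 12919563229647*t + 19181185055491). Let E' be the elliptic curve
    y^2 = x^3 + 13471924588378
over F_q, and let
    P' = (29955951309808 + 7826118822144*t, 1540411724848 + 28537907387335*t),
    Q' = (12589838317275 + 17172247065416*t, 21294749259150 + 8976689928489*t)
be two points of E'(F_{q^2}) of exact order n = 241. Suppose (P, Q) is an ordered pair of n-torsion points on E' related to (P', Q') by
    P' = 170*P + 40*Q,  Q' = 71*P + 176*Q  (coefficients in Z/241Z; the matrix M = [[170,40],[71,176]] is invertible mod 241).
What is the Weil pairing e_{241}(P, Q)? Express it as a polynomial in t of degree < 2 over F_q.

26324114183292 + 14088408715379*t

The 241-Weil pairing on E[241] over F_{31466170993669} is alternating-bilinear: e_{241}(P',Q') = e_{241}(P,Q)^det(M).
Inverting 88 mod 241: 63. Thus e_{241}(P,Q) = e(P',Q')^{63}.
8-bit Miller (11110001) on E'/F_{31466170993669} with a'=0, b'=13471924588378: accumulate tangent/chord ratios at Q'+S and P'+S'.
e_{241}(P',Q') = 7150068385738 + 21605777836338*t.
e_{241}(P,Q) = (7150068385738 + 21605777836338*t)^{63} = 26324114183292 + 14088408715379*t.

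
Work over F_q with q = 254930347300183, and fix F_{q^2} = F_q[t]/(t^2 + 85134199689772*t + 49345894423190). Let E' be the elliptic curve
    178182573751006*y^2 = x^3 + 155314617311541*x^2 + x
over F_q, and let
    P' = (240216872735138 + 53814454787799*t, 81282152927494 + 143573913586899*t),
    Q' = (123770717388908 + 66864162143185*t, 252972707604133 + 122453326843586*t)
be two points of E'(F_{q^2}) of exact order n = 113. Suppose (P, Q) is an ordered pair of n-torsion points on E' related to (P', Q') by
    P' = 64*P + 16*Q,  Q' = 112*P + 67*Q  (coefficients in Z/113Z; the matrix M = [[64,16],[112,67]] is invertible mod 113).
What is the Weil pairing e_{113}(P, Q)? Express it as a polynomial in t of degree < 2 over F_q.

47148878412088 + 245344429755517*t

Under M = [[64,16],[112,67]] in GL_2(Z/113), e_{113}(P',Q') = e_{113}(P,Q)^(64*67-16*112 mod 113).
Hence e(P,Q) = e(P',Q')^{34} where 34 = 10^{-1} mod 113.
Montgomery->Weierstrass: x_W = 42131238294494*x+52823825033327, y_W=42131238294494*y on F_{254930347300183}; lands on y^2=x^3+68027918273706*x+215805623746007.
Run Miller on y^2=x^3+68027918273706*x+215805623746007 over F_{254930347300183}: ladder 1110001 (7 bits); e = f_P(D_Q)/f_Q(D_P).
e_{113}(P',Q') = 5480514496262 + 77826974905667*t.
e_{113}(P,Q) = (5480514496262 + 77826974905667*t)^{34} = 47148878412088 + 245344429755517*t.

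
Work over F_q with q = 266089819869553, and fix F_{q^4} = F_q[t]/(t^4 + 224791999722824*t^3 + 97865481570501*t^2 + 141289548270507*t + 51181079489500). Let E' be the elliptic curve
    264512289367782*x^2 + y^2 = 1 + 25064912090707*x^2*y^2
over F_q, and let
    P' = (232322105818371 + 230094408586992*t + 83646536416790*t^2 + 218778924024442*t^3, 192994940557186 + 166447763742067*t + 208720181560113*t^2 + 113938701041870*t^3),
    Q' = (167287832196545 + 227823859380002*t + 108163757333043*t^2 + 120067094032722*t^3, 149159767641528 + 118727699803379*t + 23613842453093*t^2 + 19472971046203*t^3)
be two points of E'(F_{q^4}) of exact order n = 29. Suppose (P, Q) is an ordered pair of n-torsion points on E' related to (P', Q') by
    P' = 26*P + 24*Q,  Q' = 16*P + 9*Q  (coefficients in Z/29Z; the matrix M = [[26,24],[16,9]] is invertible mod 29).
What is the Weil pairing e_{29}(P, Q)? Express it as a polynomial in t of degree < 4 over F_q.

e_{29}(aP+bQ,cP+dQ) = e_{29}(P,Q)^(ad-bc); with (a,b,c,d)=(26,24,16,9) this gives the det-29 law.
det M = 26*9 - 24*16 = -150 = 24 (mod 29); 24^{-1} = 23 (mod 29).
Edwards->Montgomery: u=(1+y)/(1-y), v=u/x -> 209157087076877v^2=u^3+107981200736071u^2+u; then x_W=126384299286657u+3914563598156: y^2=x^3+177935484455830*x+5122595748395.
5-bit Miller (11101) on E'/F_{266089819869553} with a'=177935484455830, b'=5122595748395: accumulate tangent/chord ratios at Q'+S and P'+S'.
The quotient is 191474527923153 + 82814170374780*t + 88604626121059*t^2 + 24177522738981*t^3.
Raise to 23: e(P,Q) = 148430115734766 + 28304766798776*t + 121578134101484*t^2 + 215571349034092*t^3 in mu_{29}.

148430115734766 + 28304766798776*t + 121578134101484*t^2 + 215571349034092*t^3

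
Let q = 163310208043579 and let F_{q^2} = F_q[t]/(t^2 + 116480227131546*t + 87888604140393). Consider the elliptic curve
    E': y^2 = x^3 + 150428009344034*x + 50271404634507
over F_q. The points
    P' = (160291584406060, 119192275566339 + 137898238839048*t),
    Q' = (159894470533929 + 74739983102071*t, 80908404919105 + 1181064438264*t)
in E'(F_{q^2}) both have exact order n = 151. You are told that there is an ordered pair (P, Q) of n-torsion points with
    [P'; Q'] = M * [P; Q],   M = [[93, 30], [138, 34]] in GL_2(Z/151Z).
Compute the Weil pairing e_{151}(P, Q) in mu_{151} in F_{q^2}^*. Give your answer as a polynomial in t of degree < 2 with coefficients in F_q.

Under M = [[93,30],[138,34]] in GL_2(Z/151), e_{151}(P',Q') = e_{151}(P,Q)^(93*34-30*138 mod 151).
Hence e(P,Q) = e(P',Q')^{65} where 65 = 79^{-1} mod 151.
Double-and-add over 10010111: 8-1 doublings, 5-1 additions; each step l_{T,T}/v_{2T} or l_{T,P'}/v at Q'+S for random S.
f_P(D_Q)/f_Q(D_P) = 52730480475516 + 87187201956648*t.
Finally e_{151}(P,Q) = 114276282092473 + 95945853919404*t.

114276282092473 + 95945853919404*t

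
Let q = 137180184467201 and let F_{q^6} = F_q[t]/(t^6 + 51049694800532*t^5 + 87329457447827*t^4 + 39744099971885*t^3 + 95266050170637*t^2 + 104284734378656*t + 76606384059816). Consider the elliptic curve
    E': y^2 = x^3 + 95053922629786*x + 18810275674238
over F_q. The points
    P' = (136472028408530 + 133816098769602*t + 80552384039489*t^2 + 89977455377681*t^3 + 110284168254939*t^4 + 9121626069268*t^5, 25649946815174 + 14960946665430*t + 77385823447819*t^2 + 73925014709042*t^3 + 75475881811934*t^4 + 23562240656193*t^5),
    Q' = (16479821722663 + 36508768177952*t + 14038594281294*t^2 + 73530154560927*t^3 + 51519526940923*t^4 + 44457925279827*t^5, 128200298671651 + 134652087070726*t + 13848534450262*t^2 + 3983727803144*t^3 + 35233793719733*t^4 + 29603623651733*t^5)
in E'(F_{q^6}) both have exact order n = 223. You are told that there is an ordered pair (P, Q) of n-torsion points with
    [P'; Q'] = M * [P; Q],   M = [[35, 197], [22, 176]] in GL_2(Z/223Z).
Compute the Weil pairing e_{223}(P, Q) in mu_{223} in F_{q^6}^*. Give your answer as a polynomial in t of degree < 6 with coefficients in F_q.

e_{223}(aP+bQ,cP+dQ) = e_{223}(P,Q)^(ad-bc); with (a,b,c,d)=(35,197,22,176) this gives the det-223 law.
Hence e(P,Q) = e(P',Q')^{154} where 154 = 42^{-1} mod 223.
8-bit Miller (11011111) on E'/F_{137180184467201} with a'=95053922629786, b'=18810275674238: accumulate tangent/chord ratios at Q'+S and P'+S'.
e_{223}(P',Q') = 129079705015297 + 52548367263356*t + 116775787146640*t^2 + 108885759844831*t^3 + 69516321715530*t^4 + 51427377240938*t^5.
Thus e_{223}(P,Q) = 35728376761580 + 117318922127625*t + 124641994211435*t^2 + 996235929384*t^3 + 51286692544200*t^4 + 57274657591077*t^5.

35728376761580 + 117318922127625*t + 124641994211435*t^2 + 996235929384*t^3 + 51286692544200*t^4 + 57274657591077*t^5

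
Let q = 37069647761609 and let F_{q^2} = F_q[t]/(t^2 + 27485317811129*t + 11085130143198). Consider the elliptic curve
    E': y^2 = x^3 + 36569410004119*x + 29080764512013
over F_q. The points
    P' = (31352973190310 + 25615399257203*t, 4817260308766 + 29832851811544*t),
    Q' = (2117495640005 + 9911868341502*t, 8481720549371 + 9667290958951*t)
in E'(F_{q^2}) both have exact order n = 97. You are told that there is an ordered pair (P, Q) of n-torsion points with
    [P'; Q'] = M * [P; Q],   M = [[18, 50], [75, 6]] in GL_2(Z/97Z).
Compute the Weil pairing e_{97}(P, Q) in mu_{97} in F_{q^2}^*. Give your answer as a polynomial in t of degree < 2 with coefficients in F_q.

e_{97} is bilinear + alternating on E[97], so e_{97}(18*P + 50*Q, 75*P + 6*Q) = e_{97}(P,Q)^(18*6-50*75).
Hence e(P,Q) = e(P',Q')^{86} where 86 = 44^{-1} mod 97.
Build f_{97,P'} and f_{97,Q'} via the 7-bit ladder of 97=1100001_2; evaluate at shifted divisors; quotient in F_{37069647761609^2}.
f_P(D_Q)/f_Q(D_P) = 6979782951346 + 28641112097427*t.
Hence e(P,Q) = 14593312379741 + 13820177328561*t in F_{37069647761609^2}^*.

14593312379741 + 13820177328561*t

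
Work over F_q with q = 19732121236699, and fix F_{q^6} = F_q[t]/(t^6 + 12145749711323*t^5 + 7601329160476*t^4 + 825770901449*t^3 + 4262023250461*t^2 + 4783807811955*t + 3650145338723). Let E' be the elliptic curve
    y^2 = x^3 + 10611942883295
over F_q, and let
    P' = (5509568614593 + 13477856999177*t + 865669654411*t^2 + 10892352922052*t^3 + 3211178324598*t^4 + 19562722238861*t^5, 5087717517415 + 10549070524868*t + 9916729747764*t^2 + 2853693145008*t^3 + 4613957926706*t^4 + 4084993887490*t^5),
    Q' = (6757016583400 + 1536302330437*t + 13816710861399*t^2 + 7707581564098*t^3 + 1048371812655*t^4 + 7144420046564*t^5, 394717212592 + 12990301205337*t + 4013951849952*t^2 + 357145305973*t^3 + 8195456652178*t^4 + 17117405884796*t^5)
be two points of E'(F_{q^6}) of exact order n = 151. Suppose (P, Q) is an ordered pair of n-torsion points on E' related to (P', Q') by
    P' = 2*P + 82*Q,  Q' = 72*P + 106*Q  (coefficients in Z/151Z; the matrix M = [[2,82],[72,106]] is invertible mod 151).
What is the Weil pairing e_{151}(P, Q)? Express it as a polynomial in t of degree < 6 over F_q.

Under M = [[2,82],[72,106]] in GL_2(Z/151), e_{151}(P',Q') = e_{151}(P,Q)^(2*106-82*72 mod 151).
2*106 - 82*72 = -5692; reduced mod 151: det = 46, inverse 23.
n = 151 = (10010111)_2 (8 bits, wt 5); accumulate f_{151,P'}(Q'+S)/f_{151,P'}(S) along the 7-step ladder.
Result: e(P',Q') = 1569565576094 + 10648396831916*t + 2649746320630*t^2 + 8681453669452*t^3 + 961379977374*t^4 + 3240001448892*t^5.
Raise to 23: e(P,Q) = 6548867994103 + 5160754039342*t + 711552956599*t^2 + 5932644367782*t^3 + 3467988174910*t^4 + 8276542493529*t^5 in mu_{151}.

6548867994103 + 5160754039342*t + 711552956599*t^2 + 5932644367782*t^3 + 3467988174910*t^4 + 8276542493529*t^5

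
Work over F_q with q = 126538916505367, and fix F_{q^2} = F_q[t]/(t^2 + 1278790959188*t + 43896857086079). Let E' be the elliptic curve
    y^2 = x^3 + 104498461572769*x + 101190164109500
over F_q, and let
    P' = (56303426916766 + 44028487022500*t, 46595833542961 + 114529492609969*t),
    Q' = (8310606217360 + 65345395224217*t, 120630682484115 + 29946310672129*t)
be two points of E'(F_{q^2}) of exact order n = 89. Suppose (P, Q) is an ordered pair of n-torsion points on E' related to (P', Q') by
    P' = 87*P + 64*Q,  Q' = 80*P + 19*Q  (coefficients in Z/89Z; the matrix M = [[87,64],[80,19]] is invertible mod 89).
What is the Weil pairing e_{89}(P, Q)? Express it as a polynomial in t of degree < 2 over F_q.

e_{89} is bilinear + alternating on E[89], so e_{89}(87*P + 64*Q, 80*P + 19*Q) = e_{89}(P,Q)^(87*19-64*80).
det(M) mod 89 = 4; its inverse in (Z/89)^* is 67 (check: 4*67 mod 89 = 1).
Miller loop for e_{89} over F_{126538916505367^2}: bits of 89 = 1011001; 6 double steps + 3 add steps, l/v at each.
Result: e(P',Q') = 49894760105920 + 3911214461359*t.
Raise to 67: e(P,Q) = 44474499359048 + 40838222975158*t in mu_{89}.

44474499359048 + 40838222975158*t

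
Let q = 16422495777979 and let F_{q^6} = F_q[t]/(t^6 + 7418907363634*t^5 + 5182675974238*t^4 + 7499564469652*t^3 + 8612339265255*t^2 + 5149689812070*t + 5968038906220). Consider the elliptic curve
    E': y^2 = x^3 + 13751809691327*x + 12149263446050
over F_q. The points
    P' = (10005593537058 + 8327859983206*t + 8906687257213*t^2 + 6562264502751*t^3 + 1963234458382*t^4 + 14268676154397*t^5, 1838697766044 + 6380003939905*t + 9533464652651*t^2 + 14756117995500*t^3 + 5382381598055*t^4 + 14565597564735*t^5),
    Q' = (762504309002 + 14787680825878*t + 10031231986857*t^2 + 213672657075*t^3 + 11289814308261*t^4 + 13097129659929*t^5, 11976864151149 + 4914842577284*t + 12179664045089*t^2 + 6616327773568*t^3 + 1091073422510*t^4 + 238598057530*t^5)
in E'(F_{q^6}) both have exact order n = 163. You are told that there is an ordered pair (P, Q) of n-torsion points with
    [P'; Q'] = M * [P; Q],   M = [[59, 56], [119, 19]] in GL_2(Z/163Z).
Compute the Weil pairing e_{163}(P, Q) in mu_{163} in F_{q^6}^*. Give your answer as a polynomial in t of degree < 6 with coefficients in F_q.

12845887487272 + 15918388494146*t + 14290713749648*t^2 + 8557713009744*t^3 + 13916263703861*t^4 + 12445447433017*t^5

Under M = [[59,56],[119,19]] in GL_2(Z/163), e_{163}(P',Q') = e_{163}(P,Q)^(59*19-56*119 mod 163).
det M = 59*19 - 56*119 = -5543 = 162 (mod 163); 162^{-1} = 162 (mod 163).
Run Miller on y^2=x^3+13751809691327*x+12149263446050 over F_{16422495777979}: ladder 10100011 (8 bits); e = f_P(D_Q)/f_Q(D_P).
e_{163}(P',Q') = 3477286893358 + 7077719906297*t + 10795123278657*t^2 + 6602495772311*t^3 + 4827204637965*t^4 + 7506260078677*t^5.
Hence e(P,Q) = 12845887487272 + 15918388494146*t + 14290713749648*t^2 + 8557713009744*t^3 + 13916263703861*t^4 + 12445447433017*t^5 in F_{16422495777979^6}^*.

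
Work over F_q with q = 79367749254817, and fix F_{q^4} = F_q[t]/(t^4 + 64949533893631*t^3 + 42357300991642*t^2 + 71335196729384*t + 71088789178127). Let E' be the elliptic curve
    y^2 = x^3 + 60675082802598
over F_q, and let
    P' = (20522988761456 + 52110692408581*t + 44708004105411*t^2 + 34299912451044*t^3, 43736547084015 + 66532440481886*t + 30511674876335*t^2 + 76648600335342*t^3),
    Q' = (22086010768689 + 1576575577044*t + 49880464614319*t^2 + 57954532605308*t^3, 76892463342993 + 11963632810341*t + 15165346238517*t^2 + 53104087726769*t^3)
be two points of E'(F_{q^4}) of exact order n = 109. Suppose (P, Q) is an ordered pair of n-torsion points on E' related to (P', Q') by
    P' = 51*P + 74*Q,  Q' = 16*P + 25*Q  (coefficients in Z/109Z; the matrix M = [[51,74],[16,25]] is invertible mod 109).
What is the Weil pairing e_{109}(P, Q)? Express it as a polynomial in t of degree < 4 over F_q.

1075050558915 + 59784384303987*t + 11998625714068*t^2 + 18112942545456*t^3

Since e_{109}(P,P)=e_{109}(Q,Q)=1 and e_{109}(Q,P)=e_{109}(P,Q)^{-1}, expanding e_{109}(51*P + 74*Q,16*P + 25*Q) leaves e(P,Q)^det(M).
det M = 51*25 - 74*16 = 91 = 91 (mod 109); 91^{-1} = 6 (mod 109).
Double-and-add over 1101101: 7-1 doublings, 5-1 additions; each step l_{T,T}/v_{2T} or l_{T,P'}/v at Q'+S for random S.
So e_{109}(P',Q') = 7355451953242 + 34576066604178*t + 55202555001447*t^2 + 57156218131817*t^3.
e_{109}(P,Q) = (7355451953242 + 34576066604178*t + 55202555001447*t^2 + 57156218131817*t^3)^{6} = 1075050558915 + 59784384303987*t + 11998625714068*t^2 + 18112942545456*t^3.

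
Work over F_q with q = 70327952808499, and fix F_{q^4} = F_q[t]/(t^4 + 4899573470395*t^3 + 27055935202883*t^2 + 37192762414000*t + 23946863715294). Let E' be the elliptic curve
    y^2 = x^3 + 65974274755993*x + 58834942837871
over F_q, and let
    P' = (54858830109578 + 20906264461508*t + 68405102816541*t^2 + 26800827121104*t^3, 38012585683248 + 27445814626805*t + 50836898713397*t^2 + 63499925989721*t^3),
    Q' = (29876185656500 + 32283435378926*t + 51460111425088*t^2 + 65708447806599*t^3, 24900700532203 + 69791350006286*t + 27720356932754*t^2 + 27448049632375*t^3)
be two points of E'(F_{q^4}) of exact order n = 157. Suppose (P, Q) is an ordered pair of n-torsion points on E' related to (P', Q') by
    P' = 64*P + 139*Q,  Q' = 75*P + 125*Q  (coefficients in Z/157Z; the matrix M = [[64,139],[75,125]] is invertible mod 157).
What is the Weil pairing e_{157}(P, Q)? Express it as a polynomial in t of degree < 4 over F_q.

e_{157}(aP+bQ,cP+dQ) = e_{157}(P,Q)^(ad-bc); with (a,b,c,d)=(64,139,75,125) this gives the det-157 law.
So e_{157}(P,Q) = e_{157}(P',Q')^{74}, since 87*74 = 1 mod 157.
Build f_{157,P'} and f_{157,Q'} via the 8-bit ladder of 157=10011101_2; evaluate at shifted divisors; quotient in F_{70327952808499^4}.
Result: e(P',Q') = 15234333376797 + 1525915395612*t + 25343348769361*t^2 + 7332181661025*t^3.
Raise to 74: e(P,Q) = 65816272895370 + 17077305268712*t + 31615360541220*t^2 + 17020883825967*t^3 in mu_{157}.

65816272895370 + 17077305268712*t + 31615360541220*t^2 + 17020883825967*t^3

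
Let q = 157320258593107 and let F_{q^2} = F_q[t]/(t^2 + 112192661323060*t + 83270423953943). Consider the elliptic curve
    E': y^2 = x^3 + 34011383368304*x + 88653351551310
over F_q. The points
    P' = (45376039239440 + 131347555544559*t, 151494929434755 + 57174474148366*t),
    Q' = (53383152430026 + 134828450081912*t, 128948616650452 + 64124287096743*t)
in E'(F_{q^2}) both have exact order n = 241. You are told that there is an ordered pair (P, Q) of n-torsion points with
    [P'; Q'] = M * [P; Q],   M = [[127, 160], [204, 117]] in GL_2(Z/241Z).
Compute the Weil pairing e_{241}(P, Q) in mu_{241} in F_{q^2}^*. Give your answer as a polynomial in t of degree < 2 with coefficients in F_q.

125843533722924 + 70895599633045*t

The 241-Weil pairing on E[241] over F_{157320258593107} is alternating-bilinear: e_{241}(P',Q') = e_{241}(P,Q)^det(M).
127*117 - 160*204 = -17781; reduced mod 241: det = 53, inverse 191.
Build f_{241,P'} and f_{241,Q'} via the 8-bit ladder of 241=11110001_2; evaluate at shifted divisors; quotient in F_{157320258593107^2}.
Result: e(P',Q') = 53314911391175 + 12985657580924*t.
Thus e_{241}(P,Q) = 125843533722924 + 70895599633045*t.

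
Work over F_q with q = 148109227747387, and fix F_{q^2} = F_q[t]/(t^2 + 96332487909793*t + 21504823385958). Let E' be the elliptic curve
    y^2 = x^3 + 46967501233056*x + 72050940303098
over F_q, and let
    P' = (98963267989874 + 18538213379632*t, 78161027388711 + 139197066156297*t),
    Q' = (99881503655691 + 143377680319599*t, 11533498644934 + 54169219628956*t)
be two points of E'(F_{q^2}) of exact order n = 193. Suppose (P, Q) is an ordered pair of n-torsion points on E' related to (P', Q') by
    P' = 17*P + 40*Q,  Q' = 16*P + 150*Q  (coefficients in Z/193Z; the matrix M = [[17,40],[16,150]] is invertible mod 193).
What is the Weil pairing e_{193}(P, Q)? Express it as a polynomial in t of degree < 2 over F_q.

e_{193} is bilinear + alternating on E[193], so e_{193}(17*P + 40*Q, 16*P + 150*Q) = e_{193}(P,Q)^(17*150-40*16).
Inverting 173 mod 193: 164. Thus e_{193}(P,Q) = e(P',Q')^{164}.
Double-and-add over 11000001: 8-1 doublings, 3-1 additions; each step l_{T,T}/v_{2T} or l_{T,P'}/v at Q'+S for random S.
The quotient is 23474099088161 + 6737672389139*t.
(23474099088161 + 6737672389139*t)^{164} mod (148109227747387,f) = 18738444160258 + 30772272332316*t.

18738444160258 + 30772272332316*t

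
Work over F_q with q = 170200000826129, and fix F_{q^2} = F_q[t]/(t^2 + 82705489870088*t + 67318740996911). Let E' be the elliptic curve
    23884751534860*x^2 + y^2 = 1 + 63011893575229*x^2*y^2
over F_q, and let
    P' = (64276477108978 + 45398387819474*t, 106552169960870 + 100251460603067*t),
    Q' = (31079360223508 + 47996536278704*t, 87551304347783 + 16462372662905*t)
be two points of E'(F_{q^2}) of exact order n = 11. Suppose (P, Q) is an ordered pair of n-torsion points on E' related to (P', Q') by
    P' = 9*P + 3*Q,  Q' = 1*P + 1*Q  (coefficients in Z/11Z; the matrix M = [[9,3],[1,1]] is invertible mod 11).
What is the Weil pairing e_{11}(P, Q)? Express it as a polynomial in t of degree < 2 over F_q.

The 11-Weil pairing on E[11] over F_{170200000826129} is alternating-bilinear: e_{11}(P',Q') = e_{11}(P,Q)^det(M).
det M = 9*1 - 3*1 = 6 = 6 (mod 11); 6^{-1} = 2 (mod 11).
Edwards->Montgomery: u=(1+y)/(1-y), v=u/x -> 162665650826806v^2=u^3+123683153328266u^2+u; then x_W=32768214696440u+156316108206789: y^2=x^3+1535353512886*x+117709177182521.
Double-and-add over 1011: 4-1 doublings, 3-1 additions; each step l_{T,T}/v_{2T} or l_{T,P'}/v at Q'+S for random S.
So e_{11}(P',Q') = 73103308956442 + 20902300009079*t.
Raise to 2: e(P,Q) = 35716169826140 + 150553727310355*t in mu_{11}.

35716169826140 + 150553727310355*t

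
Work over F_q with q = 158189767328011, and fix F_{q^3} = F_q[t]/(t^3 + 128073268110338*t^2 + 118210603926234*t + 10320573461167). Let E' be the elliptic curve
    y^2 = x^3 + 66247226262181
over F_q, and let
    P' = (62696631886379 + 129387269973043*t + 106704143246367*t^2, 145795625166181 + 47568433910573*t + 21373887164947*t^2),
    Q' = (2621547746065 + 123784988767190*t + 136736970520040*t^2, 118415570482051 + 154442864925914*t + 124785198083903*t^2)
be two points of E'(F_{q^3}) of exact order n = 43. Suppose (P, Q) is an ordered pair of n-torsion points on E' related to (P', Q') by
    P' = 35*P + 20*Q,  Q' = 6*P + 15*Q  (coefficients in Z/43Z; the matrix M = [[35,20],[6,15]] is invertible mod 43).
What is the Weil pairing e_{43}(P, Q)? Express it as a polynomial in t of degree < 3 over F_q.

74346455727810 + 29298437449543*t + 68417029162133*t^2

Since e_{43}(P,P)=e_{43}(Q,Q)=1 and e_{43}(Q,P)=e_{43}(P,Q)^{-1}, expanding e_{43}(35*P + 20*Q,6*P + 15*Q) leaves e(P,Q)^det(M).
Inverting 18 mod 43: 12. Thus e_{43}(P,Q) = e(P',Q')^{12}.
Miller loop for e_{43} over F_{158189767328011^3}: bits of 43 = 101011; 5 double steps + 3 add steps, l/v at each.
So e_{43}(P',Q') = 65935811469506 + 30596903674765*t + 157069979795650*t^2.
Hence e(P,Q) = 74346455727810 + 29298437449543*t + 68417029162133*t^2 in F_{158189767328011^3}^*.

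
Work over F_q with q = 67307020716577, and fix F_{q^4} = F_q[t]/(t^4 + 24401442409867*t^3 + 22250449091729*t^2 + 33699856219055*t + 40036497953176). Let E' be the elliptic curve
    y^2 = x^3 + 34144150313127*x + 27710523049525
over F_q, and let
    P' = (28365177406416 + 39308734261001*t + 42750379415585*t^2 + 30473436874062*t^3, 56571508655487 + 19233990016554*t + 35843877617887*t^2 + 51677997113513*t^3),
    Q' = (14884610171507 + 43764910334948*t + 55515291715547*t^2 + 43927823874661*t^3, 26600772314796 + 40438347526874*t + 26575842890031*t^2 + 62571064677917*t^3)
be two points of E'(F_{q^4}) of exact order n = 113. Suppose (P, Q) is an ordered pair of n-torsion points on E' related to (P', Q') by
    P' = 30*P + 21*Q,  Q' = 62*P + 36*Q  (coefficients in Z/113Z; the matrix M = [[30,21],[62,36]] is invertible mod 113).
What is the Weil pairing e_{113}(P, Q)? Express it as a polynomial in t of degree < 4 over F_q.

Alternating bilinearity on E[113] (values in mu_{113} in F_{67307020716577^4}) gives e(P',Q') = e(P,Q)^det(M).
Hence e(P,Q) = e(P',Q')^{85} where 85 = 4^{-1} mod 113.
7-bit Miller (1110001) on E'/F_{67307020716577} with a'=34144150313127, b'=27710523049525: accumulate tangent/chord ratios at Q'+S and P'+S'.
e_{113}(P',Q') = 21116452315596 + 30626593885717*t + 45395848473550*t^2 + 36999178169093*t^3.
Hence e(P,Q) = 62283156078456 + 9953479233703*t + 54139916209515*t^2 + 49757517469377*t^3 in F_{67307020716577^4}^*.

62283156078456 + 9953479233703*t + 54139916209515*t^2 + 49757517469377*t^3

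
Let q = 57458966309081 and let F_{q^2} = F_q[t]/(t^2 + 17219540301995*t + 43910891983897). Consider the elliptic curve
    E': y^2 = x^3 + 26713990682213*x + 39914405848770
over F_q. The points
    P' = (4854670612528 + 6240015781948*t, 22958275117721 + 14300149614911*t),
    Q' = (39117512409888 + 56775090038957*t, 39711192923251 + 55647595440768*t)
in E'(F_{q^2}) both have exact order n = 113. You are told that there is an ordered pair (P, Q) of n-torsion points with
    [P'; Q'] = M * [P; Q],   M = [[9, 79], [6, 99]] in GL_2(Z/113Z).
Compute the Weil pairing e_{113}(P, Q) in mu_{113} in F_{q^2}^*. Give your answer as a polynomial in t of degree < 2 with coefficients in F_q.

7743299076707 + 56395653843105*t

e_{113} is bilinear + alternating on E[113], so e_{113}(9*P + 79*Q, 6*P + 99*Q) = e_{113}(P,Q)^(9*99-79*6).
So e_{113}(P,Q) = e_{113}(P',Q')^{71}, since 78*71 = 1 mod 113.
7-bit Miller (1110001) on E'/F_{57458966309081} with a'=26713990682213, b'=39914405848770: accumulate tangent/chord ratios at Q'+S and P'+S'.
f_P(D_Q)/f_Q(D_P) = 3321280676629 + 36454021617020*t.
Finally e_{113}(P,Q) = 7743299076707 + 56395653843105*t.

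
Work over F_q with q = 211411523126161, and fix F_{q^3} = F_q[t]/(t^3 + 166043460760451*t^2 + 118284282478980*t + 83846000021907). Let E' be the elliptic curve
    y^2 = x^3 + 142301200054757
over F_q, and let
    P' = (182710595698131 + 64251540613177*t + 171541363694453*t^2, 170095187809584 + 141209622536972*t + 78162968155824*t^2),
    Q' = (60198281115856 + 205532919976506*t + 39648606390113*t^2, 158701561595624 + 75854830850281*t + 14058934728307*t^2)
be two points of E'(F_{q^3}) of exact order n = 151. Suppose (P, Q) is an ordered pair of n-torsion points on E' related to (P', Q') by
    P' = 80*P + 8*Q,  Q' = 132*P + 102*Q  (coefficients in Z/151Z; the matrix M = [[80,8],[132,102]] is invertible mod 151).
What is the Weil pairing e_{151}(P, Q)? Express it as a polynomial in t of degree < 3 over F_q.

132113608993116 + 36096987243665*t + 60640208557661*t^2

Under M = [[80,8],[132,102]] in GL_2(Z/151), e_{151}(P',Q') = e_{151}(P,Q)^(80*102-8*132 mod 151).
det(M) mod 151 = 7; its inverse in (Z/151)^* is 108 (check: 7*108 mod 151 = 1).
8-bit Miller (10010111) on E'/F_{211411523126161} with a'=0, b'=142301200054757: accumulate tangent/chord ratios at Q'+S and P'+S'.
Result: e(P',Q') = 108888134062392 + 77650999555146*t + 201505429257584*t^2.
Finally e_{151}(P,Q) = 132113608993116 + 36096987243665*t + 60640208557661*t^2.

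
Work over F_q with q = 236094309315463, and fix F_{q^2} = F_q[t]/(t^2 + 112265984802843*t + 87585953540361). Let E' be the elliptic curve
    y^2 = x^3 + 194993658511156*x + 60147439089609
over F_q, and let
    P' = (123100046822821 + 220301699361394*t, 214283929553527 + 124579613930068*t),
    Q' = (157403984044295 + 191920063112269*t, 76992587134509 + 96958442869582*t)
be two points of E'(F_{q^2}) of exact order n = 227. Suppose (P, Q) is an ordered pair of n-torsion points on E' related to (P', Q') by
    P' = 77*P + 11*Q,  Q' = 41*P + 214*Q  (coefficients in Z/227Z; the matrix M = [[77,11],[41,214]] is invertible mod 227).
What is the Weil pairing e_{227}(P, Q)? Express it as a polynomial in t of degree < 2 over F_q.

17430133846124 + 122304860562540*t

Since e_{227}(P,P)=e_{227}(Q,Q)=1 and e_{227}(Q,P)=e_{227}(P,Q)^{-1}, expanding e_{227}(77*P + 11*Q,41*P + 214*Q) leaves e(P,Q)^det(M).
So e_{227}(P,Q) = e_{227}(P',Q')^{58}, since 137*58 = 1 mod 227.
Miller loop for e_{227} over F_{236094309315463^2}: bits of 227 = 11100011; 7 double steps + 4 add steps, l/v at each.
So e_{227}(P',Q') = 126044609944874 + 181931284823237*t.
Finally e_{227}(P,Q) = 17430133846124 + 122304860562540*t.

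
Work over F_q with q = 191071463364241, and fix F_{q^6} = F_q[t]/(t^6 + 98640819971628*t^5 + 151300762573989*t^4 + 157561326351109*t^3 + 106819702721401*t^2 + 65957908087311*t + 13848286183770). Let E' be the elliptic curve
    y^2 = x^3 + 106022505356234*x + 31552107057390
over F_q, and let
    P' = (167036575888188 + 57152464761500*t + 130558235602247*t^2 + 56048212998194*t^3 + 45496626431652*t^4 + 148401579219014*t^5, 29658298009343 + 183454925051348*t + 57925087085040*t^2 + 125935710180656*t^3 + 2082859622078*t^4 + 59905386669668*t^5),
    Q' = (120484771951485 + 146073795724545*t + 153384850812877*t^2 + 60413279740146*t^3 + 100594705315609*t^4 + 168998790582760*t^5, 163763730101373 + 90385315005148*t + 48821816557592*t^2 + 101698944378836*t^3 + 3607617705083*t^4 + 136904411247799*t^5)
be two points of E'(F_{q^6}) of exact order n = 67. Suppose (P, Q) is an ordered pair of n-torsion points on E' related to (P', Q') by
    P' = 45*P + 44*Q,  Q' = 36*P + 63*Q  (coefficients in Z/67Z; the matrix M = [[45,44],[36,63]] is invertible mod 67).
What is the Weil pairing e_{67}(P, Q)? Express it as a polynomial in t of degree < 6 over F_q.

132387553148558 + 4951496327694*t + 145590554904450*t^2 + 142643667793093*t^3 + 4799860798317*t^4 + 128220205026573*t^5

The 67-Weil pairing on E[67] over F_{191071463364241} is alternating-bilinear: e_{67}(P',Q') = e_{67}(P,Q)^det(M).
Hence e(P,Q) = e(P',Q')^{3} where 3 = 45^{-1} mod 67.
Build f_{67,P'} and f_{67,Q'} via the 7-bit ladder of 67=1000011_2; evaluate at shifted divisors; quotient in F_{191071463364241^6}.
The quotient is 15921699925896 + 23776357597510*t + 47252975491488*t^2 + 71025045090452*t^3 + 30102287673997*t^4 + 103719228896488*t^5.
e_{67}(P,Q) = (15921699925896 + 23776357597510*t + 47252975491488*t^2 + 71025045090452*t^3 + 30102287673997*t^4 + 103719228896488*t^5)^{3} = 132387553148558 + 4951496327694*t + 145590554904450*t^2 + 142643667793093*t^3 + 4799860798317*t^4 + 128220205026573*t^5.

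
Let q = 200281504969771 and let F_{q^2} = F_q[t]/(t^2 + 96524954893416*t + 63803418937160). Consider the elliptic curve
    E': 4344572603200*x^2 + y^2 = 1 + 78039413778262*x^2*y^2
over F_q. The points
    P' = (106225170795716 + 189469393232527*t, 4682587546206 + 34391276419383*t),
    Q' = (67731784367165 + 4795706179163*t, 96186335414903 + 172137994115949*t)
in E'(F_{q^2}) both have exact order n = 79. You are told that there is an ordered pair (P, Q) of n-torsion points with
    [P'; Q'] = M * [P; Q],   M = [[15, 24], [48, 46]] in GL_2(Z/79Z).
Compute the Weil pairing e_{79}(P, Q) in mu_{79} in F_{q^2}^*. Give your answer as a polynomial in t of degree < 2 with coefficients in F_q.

Alternating bilinearity on E[79] (values in mu_{79} in F_{200281504969771^2}) gives e(P',Q') = e(P,Q)^det(M).
det M = 15*46 - 24*48 = -462 = 12 (mod 79); 12^{-1} = 33 (mod 79).
Map (x,y)_Ed via u=(1+y)/(1-y), v=(1+y)/((1-y)x) to Montgomery A=163517476683996,B=131478885212527; then to (a',b')=(190947686252746,32441922299735).
n = 79 = (1001111)_2 (7 bits, wt 5); accumulate f_{79,P'}(Q'+S)/f_{79,P'}(S) along the 6-step ladder.
The quotient is 72886500653457 + 114456632656064*t.
(72886500653457 + 114456632656064*t)^{33} mod (200281504969771,f) = 54278970274024 + 113324825361072*t.

54278970274024 + 113324825361072*t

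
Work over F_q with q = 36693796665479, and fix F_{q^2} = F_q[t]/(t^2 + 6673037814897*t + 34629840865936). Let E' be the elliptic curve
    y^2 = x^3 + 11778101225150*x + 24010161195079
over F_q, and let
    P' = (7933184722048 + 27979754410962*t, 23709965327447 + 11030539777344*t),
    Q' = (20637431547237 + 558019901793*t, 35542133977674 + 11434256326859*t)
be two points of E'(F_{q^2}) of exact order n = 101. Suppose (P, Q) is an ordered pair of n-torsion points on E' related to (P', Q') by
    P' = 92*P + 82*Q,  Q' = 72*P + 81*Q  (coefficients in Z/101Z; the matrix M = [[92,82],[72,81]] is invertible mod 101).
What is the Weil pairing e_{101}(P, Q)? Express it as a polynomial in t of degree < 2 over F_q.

The 101-Weil pairing on E[101] over F_{36693796665479} is alternating-bilinear: e_{101}(P',Q') = e_{101}(P,Q)^det(M).
So e_{101}(P,Q) = e_{101}(P',Q')^{49}, since 33*49 = 1 mod 101.
Build f_{101,P'} and f_{101,Q'} via the 7-bit ladder of 101=1100101_2; evaluate at shifted divisors; quotient in F_{36693796665479^2}.
The quotient is 9078655172089 + 10320616151602*t.
Finally e_{101}(P,Q) = 31831232393622 + 14223201451269*t.

31831232393622 + 14223201451269*t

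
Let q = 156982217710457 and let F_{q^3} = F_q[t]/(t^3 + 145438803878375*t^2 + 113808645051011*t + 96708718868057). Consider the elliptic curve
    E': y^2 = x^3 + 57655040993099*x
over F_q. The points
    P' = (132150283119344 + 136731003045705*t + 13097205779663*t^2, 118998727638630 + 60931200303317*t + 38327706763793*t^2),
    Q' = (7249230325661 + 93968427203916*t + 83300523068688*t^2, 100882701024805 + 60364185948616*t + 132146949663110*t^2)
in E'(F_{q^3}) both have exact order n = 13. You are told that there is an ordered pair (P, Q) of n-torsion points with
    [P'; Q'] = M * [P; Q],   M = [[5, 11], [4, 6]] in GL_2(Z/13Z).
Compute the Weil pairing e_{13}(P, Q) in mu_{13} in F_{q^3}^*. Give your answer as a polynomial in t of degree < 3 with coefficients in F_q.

89451616337000 + 34505544213584*t + 102092001428648*t^2

e_{13} is bilinear + alternating on E[13], so e_{13}(5*P + 11*Q, 4*P + 6*Q) = e_{13}(P,Q)^(5*6-11*4).
5*6 - 11*4 = -14; reduced mod 13: det = 12, inverse 12.
n = 13 = (1101)_2 (4 bits, wt 3); accumulate f_{13,P'}(Q'+S)/f_{13,P'}(S) along the 3-step ladder.
f_P(D_Q)/f_Q(D_P) = 111044677878383 + 43238367969363*t + 129018156171472*t^2.
Hence e(P,Q) = 89451616337000 + 34505544213584*t + 102092001428648*t^2 in F_{156982217710457^3}^*.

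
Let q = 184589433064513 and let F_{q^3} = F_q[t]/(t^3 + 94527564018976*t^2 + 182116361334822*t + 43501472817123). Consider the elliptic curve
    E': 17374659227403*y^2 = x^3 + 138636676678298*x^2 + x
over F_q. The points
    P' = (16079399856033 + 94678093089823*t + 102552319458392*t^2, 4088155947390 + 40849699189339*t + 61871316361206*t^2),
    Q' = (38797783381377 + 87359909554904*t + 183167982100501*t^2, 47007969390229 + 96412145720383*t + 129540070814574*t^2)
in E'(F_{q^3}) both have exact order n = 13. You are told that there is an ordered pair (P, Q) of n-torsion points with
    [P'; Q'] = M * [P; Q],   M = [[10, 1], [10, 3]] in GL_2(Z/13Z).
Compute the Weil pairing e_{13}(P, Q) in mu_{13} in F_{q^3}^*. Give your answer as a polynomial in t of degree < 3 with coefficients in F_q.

Alternating bilinearity on E[13] (values in mu_{13} in F_{184589433064513^3}) gives e(P',Q') = e(P,Q)^det(M).
Inverting 7 mod 13: 2. Thus e_{13}(P,Q) = e(P',Q')^{2}.
Set x_W=59068944440313*u+51999964784447, y_W=59068944440313*v; then E': y_W^2=x_W^3+62880530932744*x_W+178521114984845.
4-bit Miller (1101) on E'/F_{184589433064513} with a'=62880530932744, b'=178521114984845: accumulate tangent/chord ratios at Q'+S and P'+S'.
e_{13}(P',Q') = 85733673103472 + 18895377941124*t + 141004923258296*t^2.
Hence e(P,Q) = 23530998893958 + 109266223466819*t + 21238000467625*t^2 in F_{184589433064513^3}^*.

23530998893958 + 109266223466819*t + 21238000467625*t^2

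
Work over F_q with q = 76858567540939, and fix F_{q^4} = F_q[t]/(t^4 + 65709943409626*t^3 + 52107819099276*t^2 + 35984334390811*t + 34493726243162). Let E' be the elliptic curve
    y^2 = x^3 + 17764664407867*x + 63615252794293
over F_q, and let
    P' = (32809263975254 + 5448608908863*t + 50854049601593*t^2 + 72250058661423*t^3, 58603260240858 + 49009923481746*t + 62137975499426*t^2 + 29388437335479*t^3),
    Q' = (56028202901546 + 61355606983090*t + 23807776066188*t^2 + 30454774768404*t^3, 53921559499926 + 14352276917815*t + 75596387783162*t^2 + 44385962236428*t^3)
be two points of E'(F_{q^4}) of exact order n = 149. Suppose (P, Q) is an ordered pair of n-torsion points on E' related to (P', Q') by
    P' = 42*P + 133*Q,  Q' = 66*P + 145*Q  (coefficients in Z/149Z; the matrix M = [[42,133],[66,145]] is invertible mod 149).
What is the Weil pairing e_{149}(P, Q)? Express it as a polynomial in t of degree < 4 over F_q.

60594472018452 + 16392541300968*t + 9353613318539*t^2 + 27845069694032*t^3

e_{149} is bilinear + alternating on E[149], so e_{149}(42*P + 133*Q, 66*P + 145*Q) = e_{149}(P,Q)^(42*145-133*66).
42*145 - 133*66 = -2688; reduced mod 149: det = 143, inverse 124.
Miller loop for e_{149} over F_{76858567540939^4}: bits of 149 = 10010101; 7 double steps + 3 add steps, l/v at each.
The quotient is 38629119802695 + 63412905809840*t + 32173366296356*t^2 + 43537617104231*t^3.
Raise to 124: e(P,Q) = 60594472018452 + 16392541300968*t + 9353613318539*t^2 + 27845069694032*t^3 in mu_{149}.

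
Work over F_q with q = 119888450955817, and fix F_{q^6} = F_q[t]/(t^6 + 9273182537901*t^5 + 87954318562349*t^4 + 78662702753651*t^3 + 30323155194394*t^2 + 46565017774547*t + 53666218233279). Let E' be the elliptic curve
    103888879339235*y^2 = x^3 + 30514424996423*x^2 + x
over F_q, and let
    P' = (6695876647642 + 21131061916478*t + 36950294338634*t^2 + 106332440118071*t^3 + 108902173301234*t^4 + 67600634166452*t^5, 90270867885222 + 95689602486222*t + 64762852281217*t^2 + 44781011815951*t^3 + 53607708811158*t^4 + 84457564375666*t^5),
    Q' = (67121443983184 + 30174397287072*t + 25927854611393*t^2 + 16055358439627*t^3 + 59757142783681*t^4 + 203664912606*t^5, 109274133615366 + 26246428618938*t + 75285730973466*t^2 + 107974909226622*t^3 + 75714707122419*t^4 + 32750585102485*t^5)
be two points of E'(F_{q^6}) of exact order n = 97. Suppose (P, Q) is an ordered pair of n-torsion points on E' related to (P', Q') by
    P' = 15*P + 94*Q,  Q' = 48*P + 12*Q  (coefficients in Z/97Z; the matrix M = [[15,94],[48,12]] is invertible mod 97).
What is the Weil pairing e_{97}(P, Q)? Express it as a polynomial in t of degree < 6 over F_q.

The 97-Weil pairing on E[97] over F_{119888450955817} is alternating-bilinear: e_{97}(P',Q') = e_{97}(P,Q)^det(M).
det M = 15*12 - 94*48 = -4332 = 33 (mod 97); 33^{-1} = 50 (mod 97).
Set x_W=16551397536314*u+9185199625930, y_W=16551397536314*v; then E': y_W^2=x_W^3+101628828036351*x_W+32247604900944.
7-bit Miller (1100001) on E'/F_{119888450955817} with a'=101628828036351, b'=32247604900944: accumulate tangent/chord ratios at Q'+S and P'+S'.
Result: e(P',Q') = 57669476849274 + 45068392723273*t + 74140869737520*t^2 + 61332308420449*t^3 + 17498800823663*t^4 + 113530375298198*t^5.
Raise to 50: e(P,Q) = 64607413440950 + 49545709382330*t + 10953234338922*t^2 + 48214608498949*t^3 + 58792063617025*t^4 + 70009849811619*t^5 in mu_{97}.

64607413440950 + 49545709382330*t + 10953234338922*t^2 + 48214608498949*t^3 + 58792063617025*t^4 + 70009849811619*t^5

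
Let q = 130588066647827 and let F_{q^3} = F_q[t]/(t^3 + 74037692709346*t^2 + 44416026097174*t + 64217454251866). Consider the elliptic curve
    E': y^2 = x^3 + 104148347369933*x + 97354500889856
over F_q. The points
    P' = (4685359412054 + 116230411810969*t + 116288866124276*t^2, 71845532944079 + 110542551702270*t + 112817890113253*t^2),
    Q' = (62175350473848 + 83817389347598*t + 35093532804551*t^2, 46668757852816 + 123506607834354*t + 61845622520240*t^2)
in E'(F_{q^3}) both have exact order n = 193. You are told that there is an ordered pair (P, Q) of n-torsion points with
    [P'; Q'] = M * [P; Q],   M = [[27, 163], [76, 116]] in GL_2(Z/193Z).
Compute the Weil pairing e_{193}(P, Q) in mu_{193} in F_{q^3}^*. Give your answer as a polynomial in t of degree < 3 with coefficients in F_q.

10451095228643 + 3699903052926*t + 55004815410472*t^2

Under M = [[27,163],[76,116]] in GL_2(Z/193), e_{193}(P',Q') = e_{193}(P,Q)^(27*116-163*76 mod 193).
Hence e(P,Q) = e(P',Q')^{169} where 169 = 8^{-1} mod 193.
n = 193 = (11000001)_2 (8 bits, wt 3); accumulate f_{193,P'}(Q'+S)/f_{193,P'}(S) along the 7-step ladder.
Result: e(P',Q') = 87772141660979 + 130482071628596*t + 104747714484143*t^2.
Thus e_{193}(P,Q) = 10451095228643 + 3699903052926*t + 55004815410472*t^2.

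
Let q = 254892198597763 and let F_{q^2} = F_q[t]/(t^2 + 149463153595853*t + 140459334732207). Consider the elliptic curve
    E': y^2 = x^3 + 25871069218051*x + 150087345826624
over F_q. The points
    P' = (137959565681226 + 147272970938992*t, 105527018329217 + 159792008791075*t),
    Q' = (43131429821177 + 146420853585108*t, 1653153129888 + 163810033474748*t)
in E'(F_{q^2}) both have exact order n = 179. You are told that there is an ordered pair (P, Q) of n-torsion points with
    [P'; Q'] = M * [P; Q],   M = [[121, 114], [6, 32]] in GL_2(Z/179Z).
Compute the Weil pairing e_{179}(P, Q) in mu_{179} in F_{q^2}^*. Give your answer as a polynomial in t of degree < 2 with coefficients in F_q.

Since e_{179}(P,P)=e_{179}(Q,Q)=1 and e_{179}(Q,P)=e_{179}(P,Q)^{-1}, expanding e_{179}(121*P + 114*Q,6*P + 32*Q) leaves e(P,Q)^det(M).
det(M) mod 179 = 145; its inverse in (Z/179)^* is 100 (check: 145*100 mod 179 = 1).
Build f_{179,P'} and f_{179,Q'} via the 8-bit ladder of 179=10110011_2; evaluate at shifted divisors; quotient in F_{254892198597763^2}.
Result: e(P',Q') = 11661343595475 + 51769028953134*t.
Finally e_{179}(P,Q) = 65288032766840 + 110441547490740*t.

65288032766840 + 110441547490740*t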